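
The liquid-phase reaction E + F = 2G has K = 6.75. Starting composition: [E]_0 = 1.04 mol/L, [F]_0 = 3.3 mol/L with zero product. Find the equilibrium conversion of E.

Let X = conversion of E; extent ξ = 1.04·X mol/L.
Concentrations: [E] = 1.04 − 1.04X; [F] = 3.3 − 1.04X; [G] = 2.08X.
K = [G]^2 / ([E] [F]).
This equals 6.75 at X = 0.827 (the root in 0 < X < 1).

X = 0.827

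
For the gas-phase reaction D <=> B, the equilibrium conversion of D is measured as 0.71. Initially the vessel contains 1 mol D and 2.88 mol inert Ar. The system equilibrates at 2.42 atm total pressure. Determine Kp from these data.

Take 1 mol D as basis and let X be its fractional conversion, so ξ = X.
Moles: n_D = 1 − X; n_B = X; n_I = 2.88 (inert).
Since Δν = 0, n_T = 3.88 throughout.
At X = 0.71: n_D = 0.29, n_B = 0.71, n_T = 3.88.
p_i = (n_i/n_T)·P. Kp = p_B / (p_D) = 2.45.

Kp = 2.45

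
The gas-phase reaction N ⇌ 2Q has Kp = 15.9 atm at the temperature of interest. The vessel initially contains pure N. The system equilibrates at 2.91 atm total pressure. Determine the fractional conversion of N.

X = 0.760

Let X = conversion of N (basis 1 mol N); extent of reaction ξ = X.
At extent ξ: n_N = 1 − X; n_Q = 2X.
Total moles n_T = 1 + X.
Mole fractions y_i = n_i/n_T; Kp = p_Q^2 / (p_N) with p_i = y_i·P.
Equating to 15.9 atm and solving on 0 < X < 1: X = 0.760.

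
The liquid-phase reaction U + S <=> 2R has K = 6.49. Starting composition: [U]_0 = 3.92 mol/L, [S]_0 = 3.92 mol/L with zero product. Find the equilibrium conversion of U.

X = 0.560

Let X = conversion of U; extent ξ = 3.92·X mol/L.
Concentrations: [U] = 3.92 − 3.92X; [S] = 3.92 − 3.92X; [R] = 7.84X.
K = [R]^2 / ([U] [S]).
Equating to 6.49: the physical root is X = 0.560.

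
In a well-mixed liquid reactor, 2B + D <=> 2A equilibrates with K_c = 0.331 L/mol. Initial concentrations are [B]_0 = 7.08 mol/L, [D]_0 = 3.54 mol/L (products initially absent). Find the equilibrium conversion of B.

X = 0.446

Let X = conversion of B; extent ξ = 7.08X/2 mol/L.
Concentrations: [B] = 7.08 − 7.08X; [D] = 3.54 − 3.54X; [A] = 7.08X.
K_c = [A]^2 / ([B]^2 [D]).
Setting equal to 0.331 and solving for X on (0,1) gives X = 0.446.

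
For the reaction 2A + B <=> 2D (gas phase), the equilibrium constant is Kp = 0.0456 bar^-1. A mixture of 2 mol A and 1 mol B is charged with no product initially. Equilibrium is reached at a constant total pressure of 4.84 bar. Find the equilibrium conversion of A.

X = 0.201

Basis: 2 mol A initially; let X = conversion of A. Extent ξ = X.
Species balance: n_A = 2 − 2X; n_B = 1 − X; n_D = 2X.
Total moles n_T = 3 − X.
With p_i = (n_i/n_T)P, Kp = p_D^2 / (p_A^2 p_B).
Substituting and setting equal to 0.0456 bar^-1 gives a polynomial in X; the root in (0,1) is X = 0.201.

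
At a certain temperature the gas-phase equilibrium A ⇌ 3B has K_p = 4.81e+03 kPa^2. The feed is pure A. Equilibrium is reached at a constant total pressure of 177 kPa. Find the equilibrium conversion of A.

X = 0.208

Basis: 1 mol A initially; let X = conversion of A. Extent ξ = X.
Moles: n_A = 1 − X; n_B = 3X.
Total moles n_T = 1 + 2X.
y_i = n_i/n_T, p_i = y_i·P. K_p = p_B^3 / (p_A).
This yields a degree-3 equation in X; solving on (0,1), X = 0.208.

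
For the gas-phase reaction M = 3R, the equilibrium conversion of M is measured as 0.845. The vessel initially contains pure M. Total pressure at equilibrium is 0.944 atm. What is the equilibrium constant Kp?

Let X = conversion of M (basis 1 mol M); extent of reaction ξ = X.
At extent ξ: n_M = 1 − X; n_R = 3X.
Total moles n_T = 1 + 2X.
At X = 0.845: n_M = 0.155, n_R = 2.54, n_T = 2.69.
p_i = (n_i/n_T)·P. Kp = p_R^3 / (p_M) = 12.9 atm^2.

Kp = 12.9 atm^2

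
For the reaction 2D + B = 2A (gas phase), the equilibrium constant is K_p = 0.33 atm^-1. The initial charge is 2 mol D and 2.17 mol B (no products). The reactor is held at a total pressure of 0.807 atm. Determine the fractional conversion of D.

Basis: 2 mol D initially; let X = conversion of D. Extent ξ = X.
Mole table: n_D = 2 − 2X; n_B = 2.17 − X; n_A = 2X.
Total moles n_T = 4.17 − X.
y_i = n_i/n_T, p_i = y_i·P. K_p = p_A^2 / (p_D^2 p_B).
Setting this equal to 0.33 atm^-1 and taking the physical root (0 < X < 1) gives X = 0.265.

X = 0.265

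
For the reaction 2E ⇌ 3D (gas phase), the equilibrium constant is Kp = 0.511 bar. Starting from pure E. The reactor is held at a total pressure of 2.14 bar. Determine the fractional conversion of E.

X = 0.333

Basis: 1 mol E initially; let X = conversion of E. Extent ξ = 0.5X.
Mole table: n_E = 1 − X; n_D = 1.5X.
Summing: n_T = 1 + 0.5X.
With p_i = (n_i/n_T)P, Kp = p_D^3 / (p_E^2).
Setting this equal to 0.511 bar and taking the physical root (0 < X < 1) gives X = 0.333.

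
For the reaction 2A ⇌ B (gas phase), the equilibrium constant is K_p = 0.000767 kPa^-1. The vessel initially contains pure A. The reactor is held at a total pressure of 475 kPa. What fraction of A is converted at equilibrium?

Let X = conversion of A (basis 1 mol A); extent of reaction ξ = 0.5X.
Mole table: n_A = 1 − X; n_B = 0.5X.
Summing: n_T = 1 − 0.5X.
With p_i = (n_i/n_T)P, K_p = p_B / (p_A^2).
Setting this equal to 0.000767 kPa^-1 and taking the physical root (0 < X < 1) gives X = 0.362.

X = 0.362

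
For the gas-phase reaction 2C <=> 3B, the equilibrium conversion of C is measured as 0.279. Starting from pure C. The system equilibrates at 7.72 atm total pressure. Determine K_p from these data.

Let X = conversion of C (basis 1 mol C); extent of reaction ξ = 0.5X.
Moles: n_C = 1 − X; n_B = 1.5X.
Total moles n_T = 1 + 0.5X.
At X = 0.279: n_C = 0.721, n_B = 0.419, n_T = 1.14.
p_i = (n_i/n_T)·P. K_p = p_B^3 / (p_C^2) = 0.955 atm.

K_p = 0.955 atm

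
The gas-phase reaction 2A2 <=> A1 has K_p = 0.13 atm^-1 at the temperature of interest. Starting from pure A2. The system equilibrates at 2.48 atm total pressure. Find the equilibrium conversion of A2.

Let X = conversion of A2 (basis 1 mol A2); extent of reaction ξ = 0.5X.
Species balance: n_A2 = 1 − X; n_A1 = 0.5X.
Total moles n_T = 1 − 0.5X.
With p_i = (n_i/n_T)P, K_p = p_A1 / (p_A2^2).
Setting this equal to 0.13 atm^-1 and taking the physical root (0 < X < 1) gives X = 0.339.

X = 0.339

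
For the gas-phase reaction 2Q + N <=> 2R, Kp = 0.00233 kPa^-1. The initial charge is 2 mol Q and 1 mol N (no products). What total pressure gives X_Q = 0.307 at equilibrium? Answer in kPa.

P = 327 kPa

Take 2 mol Q as basis and let X be its fractional conversion, so ξ = X.
Mole table: n_Q = 2 − 2X; n_N = 1 − X; n_R = 2X.
Total moles n_T = 3 − X.
Kp = p_R^2 / (p_Q^2 p_N) with p_i = (n_i/n_T)·P.
At X = 0.307: the mole-fraction product g(X) = Π y_i^ν_i = 0.7626. Since Kp = g(X)·P^{-1}, P = (g/Kp)^(1/1) = (0.7626/0.00233)^(1/1) = 327 kPa.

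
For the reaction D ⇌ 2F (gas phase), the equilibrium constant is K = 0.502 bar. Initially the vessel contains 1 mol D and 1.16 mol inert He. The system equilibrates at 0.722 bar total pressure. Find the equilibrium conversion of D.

Let X = conversion of D (basis 1 mol D); extent of reaction ξ = X.
Moles: n_D = 1 − X; n_F = 2X; n_I = 1.16 (inert).
Total moles n_T = 2.16 + X.
Mole fractions y_i = n_i/n_T; K = p_F^2 / (p_D) with p_i = y_i·P.
Setting this equal to 0.502 bar and taking the physical root (0 < X < 1) gives X = 0.486.

X = 0.486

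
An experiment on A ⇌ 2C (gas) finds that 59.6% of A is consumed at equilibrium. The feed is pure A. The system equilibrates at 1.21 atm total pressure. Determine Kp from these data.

Kp = 2.67 atm

Basis: 1 mol A initially; let X = conversion of A. Extent ξ = X.
Mole table: n_A = 1 − X; n_C = 2X.
Total moles n_T = 1 + X.
At X = 0.596: n_A = 0.404, n_C = 1.19, n_T = 1.6.
p_i = (n_i/n_T)·P. Kp = p_C^2 / (p_A) = 2.67 atm.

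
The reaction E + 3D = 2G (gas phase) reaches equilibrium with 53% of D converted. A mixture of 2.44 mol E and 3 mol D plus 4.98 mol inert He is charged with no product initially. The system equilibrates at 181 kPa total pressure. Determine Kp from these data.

Kp = 0.000561 kPa^-2

Let X = conversion of D (basis 3 mol D); extent of reaction ξ = X.
Mole table: n_E = 2.44 − X; n_D = 3 − 3X; n_G = 2X; n_I = 4.98 (inert).
Summing: n_T = 10.4 − 2X.
At X = 0.53: n_E = 1.91, n_D = 1.41, n_G = 1.06, n_T = 9.36.
p_i = (n_i/n_T)·P. Kp = p_G^2 / (p_E p_D^3) = 0.000561 kPa^-2.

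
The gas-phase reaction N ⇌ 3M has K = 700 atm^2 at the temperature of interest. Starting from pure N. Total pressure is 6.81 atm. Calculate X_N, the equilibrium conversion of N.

X = 0.849

Basis: 1 mol N initially; let X = conversion of N. Extent ξ = X.
At extent ξ: n_N = 1 − X; n_M = 3X.
Summing: n_T = 1 + 2X.
Mole fractions y_i = n_i/n_T; K = p_M^3 / (p_N) with p_i = y_i·P.
Substituting and setting equal to 700 atm^2 gives a polynomial in X; the root in (0,1) is X = 0.849.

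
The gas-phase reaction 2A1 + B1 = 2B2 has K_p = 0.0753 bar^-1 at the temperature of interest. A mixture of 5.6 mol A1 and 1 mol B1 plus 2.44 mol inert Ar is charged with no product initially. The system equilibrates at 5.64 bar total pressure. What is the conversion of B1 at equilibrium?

Take 1 mol B1 as basis and let X be its fractional conversion, so ξ = X.
Moles: n_A1 = 5.6 − 2X; n_B1 = 1 − X; n_B2 = 2X; n_I = 2.44 (inert).
n_T = Σnᵢ = 9.04 − X.
y_i = n_i/n_T, p_i = y_i·P. K_p = p_B2^2 / (p_A1^2 p_B1).
Setting this equal to 0.0753 bar^-1 and taking the physical root (0 < X < 1) gives X = 0.408.

X = 0.408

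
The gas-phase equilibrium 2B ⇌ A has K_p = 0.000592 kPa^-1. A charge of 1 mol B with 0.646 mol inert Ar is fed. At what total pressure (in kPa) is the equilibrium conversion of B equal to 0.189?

P = 377 kPa

Basis: 1 mol B initially; let X = conversion of B. Extent ξ = 0.5X.
Mole table: n_B = 1 − X; n_A = 0.5X; n_I = 0.646 (inert).
Total moles n_T = 1.65 − 0.5X.
K_p = p_A / (p_B^2) with p_i = (n_i/n_T)·P.
At X = 0.189: the mole-fraction product g(X) = Π y_i^ν_i = 0.2229. Since K_p = g(X)·P^{-1}, P = (g/K_p)^(1/1) = (0.2229/0.000592)^(1/1) = 377 kPa.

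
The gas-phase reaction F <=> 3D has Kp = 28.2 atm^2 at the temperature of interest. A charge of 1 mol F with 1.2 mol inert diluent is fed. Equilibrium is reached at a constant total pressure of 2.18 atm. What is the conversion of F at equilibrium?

X = 0.827

Basis: 1 mol F initially; let X = conversion of F. Extent ξ = X.
Mole table: n_F = 1 − X; n_D = 3X; n_I = 1.2 (inert).
n_T = Σnᵢ = 2.2 + 2X.
Mole fractions y_i = n_i/n_T; Kp = p_D^3 / (p_F) with p_i = y_i·P.
This yields a degree-3 equation in X; solving on (0,1), X = 0.827.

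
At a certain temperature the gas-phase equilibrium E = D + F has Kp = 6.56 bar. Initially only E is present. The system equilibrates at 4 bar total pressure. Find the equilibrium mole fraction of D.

Basis: 1 mol E initially; let X = conversion of E. Extent ξ = X.
Species balance: n_E = 1 − X; n_D = X; n_F = X.
Summing: n_T = 1 + X.
Mole fractions y_i = n_i/n_T; Kp = p_D p_F / (p_E) with p_i = y_i·P.
Setting this equal to 6.56 bar and taking the physical root (0 < X < 1) gives X = 0.788.
Then n_D = 0.788, n_T = 1.79, so y_D = 0.441.

y_D = 0.441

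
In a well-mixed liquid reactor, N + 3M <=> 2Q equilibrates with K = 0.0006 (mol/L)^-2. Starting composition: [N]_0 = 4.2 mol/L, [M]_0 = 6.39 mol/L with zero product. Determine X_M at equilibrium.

X = 0.145

Let X = conversion of M; extent ξ = 6.39X/3 mol/L.
Concentrations: [N] = 4.2 − 2.13X; [M] = 6.39 − 6.39X; [Q] = 4.26X.
K = [Q]^2 / ([N] [M]^3).
Solving K = 0.0006 for X ∈ (0,1): X = 0.145.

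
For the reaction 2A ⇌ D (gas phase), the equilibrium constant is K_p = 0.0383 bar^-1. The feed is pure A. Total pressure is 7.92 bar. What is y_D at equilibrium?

y_D = 0.196

Take 1 mol A as basis and let X be its fractional conversion, so ξ = 0.5X.
Moles: n_A = 1 − X; n_D = 0.5X.
Summing: n_T = 1 − 0.5X.
With p_i = (n_i/n_T)P, K_p = p_D / (p_A^2).
Substituting and setting equal to 0.0383 bar^-1 gives a polynomial in X; the root in (0,1) is X = 0.328.
Then n_D = 0.164, n_T = 0.836, so y_D = 0.196.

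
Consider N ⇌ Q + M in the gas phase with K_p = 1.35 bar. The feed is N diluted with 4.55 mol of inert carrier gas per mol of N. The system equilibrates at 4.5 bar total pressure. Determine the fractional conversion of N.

Take 1 mol N as basis and let X be its fractional conversion, so ξ = X.
Moles: n_N = 1 − X; n_Q = X; n_M = X; n_I = 4.55 (inert).
n_T = Σnᵢ = 5.55 + X.
Mole fractions y_i = n_i/n_T; K_p = p_Q p_M / (p_N) with p_i = y_i·P.
Setting this equal to 1.35 bar and taking the physical root (0 < X < 1) gives X = 0.723.

X = 0.723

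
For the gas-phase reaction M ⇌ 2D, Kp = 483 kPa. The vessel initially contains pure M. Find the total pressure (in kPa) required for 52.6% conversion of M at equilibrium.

P = 316 kPa

Basis: 1 mol M initially; let X = conversion of M. Extent ξ = X.
Species balance: n_M = 1 − X; n_D = 2X.
Summing: n_T = 1 + X.
Kp = p_D^2 / (p_M) with p_i = (n_i/n_T)·P.
At X = 0.526: the mole-fraction product g(X) = Π y_i^ν_i = 1.53. Since Kp = g(X)·P^{1}, P = (Kp/g)^(1/1) = (483/1.53)^(1/1) = 316 kPa.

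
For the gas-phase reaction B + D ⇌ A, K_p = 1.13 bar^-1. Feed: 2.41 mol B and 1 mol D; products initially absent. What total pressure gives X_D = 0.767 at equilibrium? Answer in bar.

P = 4.69 bar

Take 1 mol D as basis and let X be its fractional conversion, so ξ = X.
Species balance: n_B = 2.41 − X; n_D = 1 − X; n_A = X.
Total moles n_T = 3.41 − X.
K_p = p_A / (p_B p_D) with p_i = (n_i/n_T)·P.
At X = 0.767: the mole-fraction product g(X) = Π y_i^ν_i = 5.295. Since K_p = g(X)·P^{-1}, P = (g/K_p)^(1/1) = (5.295/1.13)^(1/1) = 4.69 bar.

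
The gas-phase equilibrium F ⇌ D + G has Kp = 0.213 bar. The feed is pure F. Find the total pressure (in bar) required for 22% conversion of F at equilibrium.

P = 4.19 bar

Let X = conversion of F (basis 1 mol F); extent of reaction ξ = X.
Moles: n_F = 1 − X; n_D = X; n_G = X.
Summing: n_T = 1 + X.
Kp = p_D p_G / (p_F) with p_i = (n_i/n_T)·P.
At X = 0.22: the mole-fraction product g(X) = Π y_i^ν_i = 0.05086. Since Kp = g(X)·P^{1}, P = (Kp/g)^(1/1) = (0.213/0.05086)^(1/1) = 4.19 bar.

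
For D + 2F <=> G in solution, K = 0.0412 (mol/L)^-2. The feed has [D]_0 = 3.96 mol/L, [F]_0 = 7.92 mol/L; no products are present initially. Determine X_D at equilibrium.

X = 0.444

Let X = conversion of D; extent ξ = 3.96·X mol/L.
Concentrations: [D] = 3.96 − 3.96X; [F] = 7.92 − 7.92X; [G] = 3.96X.
K = [G] / ([D] [F]^2).
Setting equal to 0.0412 and solving for X on (0,1) gives X = 0.444.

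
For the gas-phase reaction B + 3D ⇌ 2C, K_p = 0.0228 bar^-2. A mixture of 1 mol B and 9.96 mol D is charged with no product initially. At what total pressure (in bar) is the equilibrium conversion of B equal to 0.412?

Take 1 mol B as basis and let X be its fractional conversion, so ξ = X.
At extent ξ: n_B = 1 − X; n_D = 9.96 − 3X; n_C = 2X.
Total moles n_T = 11 − 2X.
K_p = p_C^2 / (p_B p_D^3) with p_i = (n_i/n_T)·P.
At X = 0.412: the mole-fraction product g(X) = Π y_i^ν_i = 0.1787. Since K_p = g(X)·P^{-2}, P = (g/K_p)^(1/2) = (0.1787/0.0228)^(1/2) = 2.8 bar.

P = 2.8 bar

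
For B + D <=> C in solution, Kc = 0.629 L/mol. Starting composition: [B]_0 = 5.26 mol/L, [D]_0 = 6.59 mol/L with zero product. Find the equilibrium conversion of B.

X = 0.662

Let X = conversion of B; extent ξ = 5.26·X mol/L.
Concentrations: [B] = 5.26 − 5.26X; [D] = 6.59 − 5.26X; [C] = 5.26X.
Kc = [C] / ([B] [D]).
Setting equal to 0.629 and solving for X on (0,1) gives X = 0.662.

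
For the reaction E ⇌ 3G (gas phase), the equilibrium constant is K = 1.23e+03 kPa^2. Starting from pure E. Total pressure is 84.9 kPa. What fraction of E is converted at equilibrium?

X = 0.217

Let X = conversion of E (basis 1 mol E); extent of reaction ξ = X.
At extent ξ: n_E = 1 − X; n_G = 3X.
n_T = Σnᵢ = 1 + 2X.
With p_i = (n_i/n_T)P, K = p_G^3 / (p_E).
Equating to 1.23e+03 kPa^2 and solving on 0 < X < 1: X = 0.217.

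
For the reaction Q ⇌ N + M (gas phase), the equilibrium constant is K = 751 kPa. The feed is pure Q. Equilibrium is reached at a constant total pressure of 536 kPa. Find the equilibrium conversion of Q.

Take 1 mol Q as basis and let X be its fractional conversion, so ξ = X.
Mole table: n_Q = 1 − X; n_N = X; n_M = X.
Total moles n_T = 1 + X.
With p_i = (n_i/n_T)P, K = p_N p_M / (p_Q).
Setting this equal to 751 kPa and taking the physical root (0 < X < 1) gives X = 0.764.

X = 0.764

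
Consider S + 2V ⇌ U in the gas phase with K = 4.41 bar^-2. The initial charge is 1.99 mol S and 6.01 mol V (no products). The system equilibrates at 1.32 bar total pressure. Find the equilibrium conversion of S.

Take 1.99 mol S as basis and let X be its fractional conversion, so ξ = 1.99X.
Mole table: n_S = 1.99 − 1.99X; n_V = 6.01 − 3.98X; n_U = 1.99X.
n_T = Σnᵢ = 8 − 3.98X.
y_i = n_i/n_T, p_i = y_i·P. K = p_U / (p_S p_V^2).
Setting this equal to 4.41 bar^-2 and taking the physical root (0 < X < 1) gives X = 0.739.

X = 0.739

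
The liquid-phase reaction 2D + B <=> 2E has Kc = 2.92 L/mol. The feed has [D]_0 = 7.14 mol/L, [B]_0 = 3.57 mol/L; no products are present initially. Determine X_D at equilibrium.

Let X = conversion of D; extent ξ = 7.14X/2 mol/L.
Concentrations: [D] = 7.14 − 7.14X; [B] = 3.57 − 3.57X; [E] = 7.14X.
Kc = [E]^2 / ([D]^2 [B]).
Solving Kc = 2.92 for X ∈ (0,1): X = 0.655.

X = 0.655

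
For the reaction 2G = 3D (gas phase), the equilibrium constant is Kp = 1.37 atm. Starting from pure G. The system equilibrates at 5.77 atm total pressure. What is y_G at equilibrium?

Take 1 mol G as basis and let X be its fractional conversion, so ξ = 0.5X.
Species balance: n_G = 1 − X; n_D = 1.5X.
Total moles n_T = 1 + 0.5X.
With p_i = (n_i/n_T)P, Kp = p_D^3 / (p_G^2).
This yields a degree-3 equation in X; solving on (0,1), X = 0.332.
Then n_G = 0.668, n_T = 1.17, so y_G = 0.573.

y_G = 0.573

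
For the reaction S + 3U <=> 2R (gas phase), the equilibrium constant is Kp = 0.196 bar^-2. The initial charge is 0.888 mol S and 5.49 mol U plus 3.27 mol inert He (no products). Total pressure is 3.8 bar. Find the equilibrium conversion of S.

X = 0.554

Basis: 0.888 mol S initially; let X = conversion of S. Extent ξ = 0.888X.
Moles: n_S = 0.888 − 0.888X; n_U = 5.49 − 2.66X; n_R = 1.78X; n_I = 3.27 (inert).
Summing: n_T = 9.65 − 1.78X.
y_i = n_i/n_T, p_i = y_i·P. Kp = p_R^2 / (p_S p_U^3).
Substituting and setting equal to 0.196 bar^-2 gives a polynomial in X; the root in (0,1) is X = 0.554.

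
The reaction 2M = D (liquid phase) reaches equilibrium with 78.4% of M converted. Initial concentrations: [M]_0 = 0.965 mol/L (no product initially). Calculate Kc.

Let X = conversion of M.
Concentrations: [M] = 0.965 − 0.965X; [D] = 0.482X.
At X = 0.784: [M] = 0.208, [D] = 0.378.
Kc = [D] / ([M]^2) = 8.71 L/mol.

Kc = 8.71 L/mol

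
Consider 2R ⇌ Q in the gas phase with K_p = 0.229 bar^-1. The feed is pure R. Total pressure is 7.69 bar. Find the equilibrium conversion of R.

X = 0.647

Let X = conversion of R (basis 1 mol R); extent of reaction ξ = 0.5X.
Species balance: n_R = 1 − X; n_Q = 0.5X.
Total moles n_T = 1 − 0.5X.
y_i = n_i/n_T, p_i = y_i·P. K_p = p_Q / (p_R^2).
Setting this equal to 0.229 bar^-1 and taking the physical root (0 < X < 1) gives X = 0.647.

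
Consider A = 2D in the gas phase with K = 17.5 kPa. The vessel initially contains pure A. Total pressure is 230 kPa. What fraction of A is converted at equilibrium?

X = 0.137

Let X = conversion of A (basis 1 mol A); extent of reaction ξ = X.
Moles: n_A = 1 − X; n_D = 2X.
Total moles n_T = 1 + X.
y_i = n_i/n_T, p_i = y_i·P. K = p_D^2 / (p_A).
Setting this equal to 17.5 kPa and taking the physical root (0 < X < 1) gives X = 0.137.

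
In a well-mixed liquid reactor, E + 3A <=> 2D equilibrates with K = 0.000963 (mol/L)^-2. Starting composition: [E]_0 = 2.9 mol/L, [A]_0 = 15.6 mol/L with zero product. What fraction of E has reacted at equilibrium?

X = 0.335

Let X = conversion of E; extent ξ = 2.9·X mol/L.
Concentrations: [E] = 2.9 − 2.9X; [A] = 15.6 − 8.7X; [D] = 5.8X.
K = [D]^2 / ([E] [A]^3).
Setting equal to 0.000963 and solving for X on (0,1) gives X = 0.335.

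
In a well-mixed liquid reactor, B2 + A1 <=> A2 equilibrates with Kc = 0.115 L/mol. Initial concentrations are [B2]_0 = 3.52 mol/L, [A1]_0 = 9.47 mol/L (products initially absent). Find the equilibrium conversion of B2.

X = 0.473

Let X = conversion of B2; extent ξ = 3.52·X mol/L.
Concentrations: [B2] = 3.52 − 3.52X; [A1] = 9.47 − 3.52X; [A2] = 3.52X.
Kc = [A2] / ([B2] [A1]).
Solving Kc = 0.115 for X ∈ (0,1): X = 0.473.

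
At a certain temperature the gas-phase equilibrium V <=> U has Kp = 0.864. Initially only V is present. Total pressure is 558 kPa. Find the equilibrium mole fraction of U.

y_U = 0.464

Basis: 1 mol V initially; let X = conversion of V. Extent ξ = X.
Mole table: n_V = 1 − X; n_U = X.
Since Δν = 0, n_T = 1 throughout.
With p_i = (n_i/n_T)P, Kp = p_U / (p_V).
Setting this equal to 0.864 and taking the physical root (0 < X < 1) gives X = 0.464.
Then n_U = 0.464, n_T = 1, so y_U = 0.464.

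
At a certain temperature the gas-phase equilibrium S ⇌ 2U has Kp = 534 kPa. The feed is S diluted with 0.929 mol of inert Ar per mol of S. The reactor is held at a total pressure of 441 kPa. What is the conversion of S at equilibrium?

X = 0.570

Take 1 mol S as basis and let X be its fractional conversion, so ξ = X.
At extent ξ: n_S = 1 − X; n_U = 2X; n_I = 0.929 (inert).
Total moles n_T = 1.93 + X.
y_i = n_i/n_T, p_i = y_i·P. Kp = p_U^2 / (p_S).
Setting this equal to 534 kPa and taking the physical root (0 < X < 1) gives X = 0.570.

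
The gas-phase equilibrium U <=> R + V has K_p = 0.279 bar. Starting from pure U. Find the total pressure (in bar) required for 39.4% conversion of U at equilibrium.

P = 1.52 bar

Let X = conversion of U (basis 1 mol U); extent of reaction ξ = X.
At extent ξ: n_U = 1 − X; n_R = X; n_V = X.
Total moles n_T = 1 + X.
K_p = p_R p_V / (p_U) with p_i = (n_i/n_T)·P.
At X = 0.394: the mole-fraction product g(X) = Π y_i^ν_i = 0.1838. Since K_p = g(X)·P^{1}, P = (K_p/g)^(1/1) = (0.279/0.1838)^(1/1) = 1.52 bar.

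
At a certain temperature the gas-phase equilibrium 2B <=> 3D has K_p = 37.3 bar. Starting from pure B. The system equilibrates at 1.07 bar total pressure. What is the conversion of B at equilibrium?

Let X = conversion of B (basis 1 mol B); extent of reaction ξ = 0.5X.
Moles: n_B = 1 − X; n_D = 1.5X.
Summing: n_T = 1 + 0.5X.
Mole fractions y_i = n_i/n_T; K_p = p_D^3 / (p_B^2) with p_i = y_i·P.
Setting this equal to 37.3 bar and taking the physical root (0 < X < 1) gives X = 0.809.

X = 0.809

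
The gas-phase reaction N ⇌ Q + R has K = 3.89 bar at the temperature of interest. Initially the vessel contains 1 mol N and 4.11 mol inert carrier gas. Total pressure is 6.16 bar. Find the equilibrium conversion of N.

X = 0.820

Take 1 mol N as basis and let X be its fractional conversion, so ξ = X.
Moles: n_N = 1 − X; n_Q = X; n_R = X; n_I = 4.11 (inert).
n_T = Σnᵢ = 5.11 + X.
With p_i = (n_i/n_T)P, K = p_Q p_R / (p_N).
Setting this equal to 3.89 bar and taking the physical root (0 < X < 1) gives X = 0.820.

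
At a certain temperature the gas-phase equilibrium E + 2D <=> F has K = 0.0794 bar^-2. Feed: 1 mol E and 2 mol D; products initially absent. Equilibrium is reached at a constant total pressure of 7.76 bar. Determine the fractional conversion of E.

Take 1 mol E as basis and let X be its fractional conversion, so ξ = X.
Mole table: n_E = 1 − X; n_D = 2 − 2X; n_F = X.
Total moles n_T = 3 − 2X.
With p_i = (n_i/n_T)P, K = p_F / (p_E p_D^2).
This yields a degree-3 equation in X; solving on (0,1), X = 0.529.

X = 0.529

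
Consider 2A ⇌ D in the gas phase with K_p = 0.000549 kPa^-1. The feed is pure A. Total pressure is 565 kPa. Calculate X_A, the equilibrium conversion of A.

X = 0.332

Let X = conversion of A (basis 1 mol A); extent of reaction ξ = 0.5X.
Mole table: n_A = 1 − X; n_D = 0.5X.
Summing: n_T = 1 − 0.5X.
With p_i = (n_i/n_T)P, K_p = p_D / (p_A^2).
This yields a degree-2 equation in X; solving on (0,1), X = 0.332.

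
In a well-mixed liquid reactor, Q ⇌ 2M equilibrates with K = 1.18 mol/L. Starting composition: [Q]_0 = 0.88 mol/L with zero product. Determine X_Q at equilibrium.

X = 0.435

Let X = conversion of Q; extent ξ = 0.88·X mol/L.
Concentrations: [Q] = 0.88 − 0.88X; [M] = 1.76X.
K = [M]^2 / ([Q]).
Equating to 1.18 mol/L: the physical root is X = 0.435.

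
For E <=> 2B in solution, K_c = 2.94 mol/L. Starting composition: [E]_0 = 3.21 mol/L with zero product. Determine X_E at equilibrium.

Let X = conversion of E; extent ξ = 3.21·X mol/L.
Concentrations: [E] = 3.21 − 3.21X; [B] = 6.42X.
K_c = [B]^2 / ([E]).
Equating to 2.94 mol/L: the physical root is X = 0.378.

X = 0.378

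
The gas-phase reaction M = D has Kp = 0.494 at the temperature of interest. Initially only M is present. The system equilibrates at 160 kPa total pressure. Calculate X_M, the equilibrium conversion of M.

Basis: 1 mol M initially; let X = conversion of M. Extent ξ = X.
Mole table: n_M = 1 − X; n_D = X.
n_T stays at 1 (no change in mole number).
With p_i = (n_i/n_T)P, Kp = p_D / (p_M).
Equating to 0.494 and solving on 0 < X < 1: X = 0.331.

X = 0.331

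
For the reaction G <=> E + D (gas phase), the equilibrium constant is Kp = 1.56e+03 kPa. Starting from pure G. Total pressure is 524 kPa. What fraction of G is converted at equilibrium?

Basis: 1 mol G initially; let X = conversion of G. Extent ξ = X.
Mole table: n_G = 1 − X; n_E = X; n_D = X.
n_T = Σnᵢ = 1 + X.
Mole fractions y_i = n_i/n_T; Kp = p_E p_D / (p_G) with p_i = y_i·P.
Setting this equal to 1.56e+03 kPa and taking the physical root (0 < X < 1) gives X = 0.865.

X = 0.865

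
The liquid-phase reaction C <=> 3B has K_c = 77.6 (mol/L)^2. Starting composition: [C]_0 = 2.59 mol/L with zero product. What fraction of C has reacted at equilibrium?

Let X = conversion of C; extent ξ = 2.59·X mol/L.
Concentrations: [C] = 2.59 − 2.59X; [B] = 7.77X.
K_c = [B]^3 / ([C]).
Solving K_c = 77.6 for X ∈ (0,1): X = 0.569.

X = 0.569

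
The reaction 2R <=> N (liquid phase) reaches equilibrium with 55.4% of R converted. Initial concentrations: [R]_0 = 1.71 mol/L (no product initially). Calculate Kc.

Kc = 0.814 L/mol

Let X = conversion of R.
Concentrations: [R] = 1.71 − 1.71X; [N] = 0.855X.
At X = 0.554: [R] = 0.763, [N] = 0.474.
Kc = [N] / ([R]^2) = 0.814 L/mol.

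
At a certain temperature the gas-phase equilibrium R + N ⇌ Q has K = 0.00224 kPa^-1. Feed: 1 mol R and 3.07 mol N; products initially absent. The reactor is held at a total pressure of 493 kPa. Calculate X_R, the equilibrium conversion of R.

Basis: 1 mol R initially; let X = conversion of R. Extent ξ = X.
Mole table: n_R = 1 − X; n_N = 3.07 − X; n_Q = X.
n_T = Σnᵢ = 4.07 − X.
y_i = n_i/n_T, p_i = y_i·P. K = p_Q / (p_R p_N).
This yields a degree-2 equation in X; solving on (0,1), X = 0.444.

X = 0.444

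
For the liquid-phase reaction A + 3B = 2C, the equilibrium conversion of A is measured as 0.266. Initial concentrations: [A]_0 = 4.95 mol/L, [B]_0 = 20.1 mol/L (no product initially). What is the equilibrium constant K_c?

Let X = conversion of A.
Concentrations: [A] = 4.95 − 4.95X; [B] = 20.1 − 14.9X; [C] = 9.9X.
At X = 0.266: [A] = 3.63, [B] = 16.1, [C] = 2.63.
K_c = [C]^2 / ([A] [B]^3) = 0.000453 (mol/L)^-2.

K_c = 0.000453 (mol/L)^-2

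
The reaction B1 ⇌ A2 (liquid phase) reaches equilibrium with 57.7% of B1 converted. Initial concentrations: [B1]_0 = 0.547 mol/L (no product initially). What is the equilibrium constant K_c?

K_c = 1.36

Let X = conversion of B1.
Concentrations: [B1] = 0.547 − 0.547X; [A2] = 0.547X.
At X = 0.577: [B1] = 0.231, [A2] = 0.316.
K_c = [A2] / ([B1]) = 1.36.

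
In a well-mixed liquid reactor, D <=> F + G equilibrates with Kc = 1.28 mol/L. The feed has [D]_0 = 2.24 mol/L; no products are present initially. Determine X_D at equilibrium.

X = 0.522

Let X = conversion of D; extent ξ = 2.24·X mol/L.
Concentrations: [D] = 2.24 − 2.24X; [F] = 2.24X; [G] = 2.24X.
Kc = [F] [G] / ([D]).
Equating to 1.28 mol/L: the physical root is X = 0.522.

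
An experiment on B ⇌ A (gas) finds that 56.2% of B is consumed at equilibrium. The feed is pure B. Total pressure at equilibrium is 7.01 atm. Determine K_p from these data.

Take 1 mol B as basis and let X be its fractional conversion, so ξ = X.
At extent ξ: n_B = 1 − X; n_A = X.
Since Δν = 0, n_T = 1 throughout.
At X = 0.562: n_B = 0.438, n_A = 0.562, n_T = 1.
p_i = (n_i/n_T)·P. K_p = p_A / (p_B) = 1.28.

K_p = 1.28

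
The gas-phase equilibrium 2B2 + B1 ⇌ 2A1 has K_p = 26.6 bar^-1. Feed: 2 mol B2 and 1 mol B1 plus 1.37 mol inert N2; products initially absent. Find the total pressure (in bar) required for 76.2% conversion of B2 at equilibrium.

Basis: 2 mol B2 initially; let X = conversion of B2. Extent ξ = X.
Mole table: n_B2 = 2 − 2X; n_B1 = 1 − X; n_A1 = 2X; n_I = 1.37 (inert).
Summing: n_T = 4.37 − X.
K_p = p_A1^2 / (p_B2^2 p_B1) with p_i = (n_i/n_T)·P.
At X = 0.762: the mole-fraction product g(X) = Π y_i^ν_i = 155.4. Since K_p = g(X)·P^{-1}, P = (g/K_p)^(1/1) = (155.4/26.6)^(1/1) = 5.84 bar.

P = 5.84 bar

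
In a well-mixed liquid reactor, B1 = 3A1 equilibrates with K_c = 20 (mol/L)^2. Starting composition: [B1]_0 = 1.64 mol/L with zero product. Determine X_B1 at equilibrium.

X = 0.512

Let X = conversion of B1; extent ξ = 1.64·X mol/L.
Concentrations: [B1] = 1.64 − 1.64X; [A1] = 4.92X.
K_c = [A1]^3 / ([B1]).
This equals 20 at X = 0.512 (the root in 0 < X < 1).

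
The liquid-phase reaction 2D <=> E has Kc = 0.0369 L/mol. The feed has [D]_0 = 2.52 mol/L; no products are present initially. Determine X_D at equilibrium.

X = 0.138

Let X = conversion of D; extent ξ = 2.52X/2 mol/L.
Concentrations: [D] = 2.52 − 2.52X; [E] = 1.26X.
Kc = [E] / ([D]^2).
Equating to 0.0369 L/mol: the physical root is X = 0.138.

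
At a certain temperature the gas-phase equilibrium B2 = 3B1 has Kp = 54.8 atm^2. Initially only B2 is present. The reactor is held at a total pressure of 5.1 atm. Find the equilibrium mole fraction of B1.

y_B1 = 0.777

Basis: 1 mol B2 initially; let X = conversion of B2. Extent ξ = X.
At extent ξ: n_B2 = 1 − X; n_B1 = 3X.
Summing: n_T = 1 + 2X.
With p_i = (n_i/n_T)P, Kp = p_B1^3 / (p_B2).
Equating to 54.8 atm^2 and solving on 0 < X < 1: X = 0.538.
Then n_B1 = 1.61, n_T = 2.08, so y_B1 = 0.777.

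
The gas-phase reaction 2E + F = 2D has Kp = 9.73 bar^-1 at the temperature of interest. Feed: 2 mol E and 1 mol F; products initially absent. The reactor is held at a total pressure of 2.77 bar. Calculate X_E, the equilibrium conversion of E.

X = 0.663

Take 2 mol E as basis and let X be its fractional conversion, so ξ = X.
Species balance: n_E = 2 − 2X; n_F = 1 − X; n_D = 2X.
Summing: n_T = 3 − X.
y_i = n_i/n_T, p_i = y_i·P. Kp = p_D^2 / (p_E^2 p_F).
Setting this equal to 9.73 bar^-1 and taking the physical root (0 < X < 1) gives X = 0.663.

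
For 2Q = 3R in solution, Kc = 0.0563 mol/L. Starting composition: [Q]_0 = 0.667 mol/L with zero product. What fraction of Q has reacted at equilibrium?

Let X = conversion of Q; extent ξ = 0.667X/2 mol/L.
Concentrations: [Q] = 0.667 − 0.667X; [R] = 1X.
Kc = [R]^3 / ([Q]^2).
Solving Kc = 0.0563 for X ∈ (0,1): X = 0.243.

X = 0.243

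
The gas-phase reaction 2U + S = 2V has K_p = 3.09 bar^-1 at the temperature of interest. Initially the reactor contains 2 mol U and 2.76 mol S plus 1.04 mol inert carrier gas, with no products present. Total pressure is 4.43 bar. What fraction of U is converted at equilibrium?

X = 0.702

Basis: 2 mol U initially; let X = conversion of U. Extent ξ = X.
Moles: n_U = 2 − 2X; n_S = 2.76 − X; n_V = 2X; n_I = 1.04 (inert).
n_T = Σnᵢ = 5.8 − X.
With p_i = (n_i/n_T)P, K_p = p_V^2 / (p_U^2 p_S).
Equating to 3.09 bar^-1 and solving on 0 < X < 1: X = 0.702.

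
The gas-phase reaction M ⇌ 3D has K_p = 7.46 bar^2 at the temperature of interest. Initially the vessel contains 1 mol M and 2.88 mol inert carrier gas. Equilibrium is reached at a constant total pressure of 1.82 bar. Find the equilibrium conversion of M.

X = 0.797

Take 1 mol M as basis and let X be its fractional conversion, so ξ = X.
Mole table: n_M = 1 − X; n_D = 3X; n_I = 2.88 (inert).
n_T = Σnᵢ = 3.88 + 2X.
y_i = n_i/n_T, p_i = y_i·P. K_p = p_D^3 / (p_M).
Setting this equal to 7.46 bar^2 and taking the physical root (0 < X < 1) gives X = 0.797.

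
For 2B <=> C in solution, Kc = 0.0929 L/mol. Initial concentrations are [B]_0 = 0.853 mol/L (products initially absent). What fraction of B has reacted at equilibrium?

Let X = conversion of B; extent ξ = 0.853X/2 mol/L.
Concentrations: [B] = 0.853 − 0.853X; [C] = 0.426X.
Kc = [C] / ([B]^2).
Solving Kc = 0.0929 for X ∈ (0,1): X = 0.122.

X = 0.122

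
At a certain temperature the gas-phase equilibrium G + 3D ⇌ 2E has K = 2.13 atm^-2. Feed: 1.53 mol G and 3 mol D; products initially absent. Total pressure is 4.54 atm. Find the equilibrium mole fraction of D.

Basis: 3 mol D initially; let X = conversion of D. Extent ξ = X.
Mole table: n_G = 1.53 − X; n_D = 3 − 3X; n_E = 2X.
Summing: n_T = 4.53 − 2X.
With p_i = (n_i/n_T)P, K = p_E^2 / (p_G p_D^3).
This yields a degree-4 equation in X; solving on (0,1), X = 0.725.
Then n_D = 0.826, n_T = 3.08, so y_D = 0.268.

y_D = 0.268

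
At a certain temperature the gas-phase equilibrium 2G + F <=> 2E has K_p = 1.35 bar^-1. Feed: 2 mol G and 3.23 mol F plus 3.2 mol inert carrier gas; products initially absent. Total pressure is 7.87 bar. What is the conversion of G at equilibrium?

Basis: 2 mol G initially; let X = conversion of G. Extent ξ = X.
At extent ξ: n_G = 2 − 2X; n_F = 3.23 − X; n_E = 2X; n_I = 3.2 (inert).
Total moles n_T = 8.43 − X.
With p_i = (n_i/n_T)P, K_p = p_E^2 / (p_G^2 p_F).
Setting this equal to 1.35 bar^-1 and taking the physical root (0 < X < 1) gives X = 0.652.

X = 0.652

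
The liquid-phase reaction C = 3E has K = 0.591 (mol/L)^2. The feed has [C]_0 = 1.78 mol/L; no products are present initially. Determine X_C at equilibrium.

X = 0.178

Let X = conversion of C; extent ξ = 1.78·X mol/L.
Concentrations: [C] = 1.78 − 1.78X; [E] = 5.34X.
K = [E]^3 / ([C]).
Solving K = 0.591 for X ∈ (0,1): X = 0.178.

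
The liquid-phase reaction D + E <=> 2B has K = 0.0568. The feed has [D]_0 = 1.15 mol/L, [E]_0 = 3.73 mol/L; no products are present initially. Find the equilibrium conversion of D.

X = 0.188

Let X = conversion of D; extent ξ = 1.15·X mol/L.
Concentrations: [D] = 1.15 − 1.15X; [E] = 3.73 − 1.15X; [B] = 2.3X.
K = [B]^2 / ([D] [E]).
Setting equal to 0.0568 and solving for X on (0,1) gives X = 0.188.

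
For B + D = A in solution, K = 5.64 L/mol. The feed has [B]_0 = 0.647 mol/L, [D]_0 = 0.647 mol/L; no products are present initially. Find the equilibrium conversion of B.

X = 0.596

Let X = conversion of B; extent ξ = 0.647·X mol/L.
Concentrations: [B] = 0.647 − 0.647X; [D] = 0.647 − 0.647X; [A] = 0.647X.
K = [A] / ([B] [D]).
Equating to 5.64 L/mol: the physical root is X = 0.596.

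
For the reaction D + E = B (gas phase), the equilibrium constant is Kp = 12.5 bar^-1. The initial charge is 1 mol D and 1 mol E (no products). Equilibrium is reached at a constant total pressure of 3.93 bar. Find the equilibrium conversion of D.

Let X = conversion of D (basis 1 mol D); extent of reaction ξ = X.
Species balance: n_D = 1 − X; n_E = 1 − X; n_B = X.
n_T = Σnᵢ = 2 − X.
Mole fractions y_i = n_i/n_T; Kp = p_B / (p_D p_E) with p_i = y_i·P.
Equating to 12.5 bar^-1 and solving on 0 < X < 1: X = 0.859.

X = 0.859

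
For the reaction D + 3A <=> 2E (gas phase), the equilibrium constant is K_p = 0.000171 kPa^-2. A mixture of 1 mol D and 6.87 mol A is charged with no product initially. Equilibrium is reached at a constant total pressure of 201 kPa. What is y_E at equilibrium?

y_E = 0.264

Basis: 1 mol D initially; let X = conversion of D. Extent ξ = X.
Moles: n_D = 1 − X; n_A = 6.87 − 3X; n_E = 2X.
Summing: n_T = 7.87 − 2X.
y_i = n_i/n_T, p_i = y_i·P. K_p = p_E^2 / (p_D p_A^3).
This yields a degree-4 equation in X; solving on (0,1), X = 0.822.
Then n_E = 1.64, n_T = 6.23, so y_E = 0.264.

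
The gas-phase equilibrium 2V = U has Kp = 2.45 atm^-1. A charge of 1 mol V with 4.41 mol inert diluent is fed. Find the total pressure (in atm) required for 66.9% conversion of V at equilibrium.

Take 1 mol V as basis and let X be its fractional conversion, so ξ = 0.5X.
Moles: n_V = 1 − X; n_U = 0.5X; n_I = 4.41 (inert).
n_T = Σnᵢ = 5.41 − 0.5X.
Kp = p_U / (p_V^2) with p_i = (n_i/n_T)·P.
At X = 0.669: the mole-fraction product g(X) = Π y_i^ν_i = 15.5. Since Kp = g(X)·P^{-1}, P = (g/Kp)^(1/1) = (15.5/2.45)^(1/1) = 6.32 atm.

P = 6.32 atm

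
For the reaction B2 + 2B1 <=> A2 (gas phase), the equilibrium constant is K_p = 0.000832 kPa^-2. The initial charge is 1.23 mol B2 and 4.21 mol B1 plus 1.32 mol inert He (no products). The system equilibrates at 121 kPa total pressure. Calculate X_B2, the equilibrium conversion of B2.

Basis: 1.23 mol B2 initially; let X = conversion of B2. Extent ξ = 1.23X.
Moles: n_B2 = 1.23 − 1.23X; n_B1 = 4.21 − 2.46X; n_A2 = 1.23X; n_I = 1.32 (inert).
Total moles n_T = 6.76 − 2.46X.
Mole fractions y_i = n_i/n_T; K_p = p_A2 / (p_B2 p_B1^2) with p_i = y_i·P.
Substituting and setting equal to 0.000832 kPa^-2 gives a polynomial in X; the root in (0,1) is X = 0.740.

X = 0.740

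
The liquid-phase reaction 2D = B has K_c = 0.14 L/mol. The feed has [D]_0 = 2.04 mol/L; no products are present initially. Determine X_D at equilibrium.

X = 0.289

Let X = conversion of D; extent ξ = 2.04X/2 mol/L.
Concentrations: [D] = 2.04 − 2.04X; [B] = 1.02X.
K_c = [B] / ([D]^2).
Setting equal to 0.14 and solving for X on (0,1) gives X = 0.289.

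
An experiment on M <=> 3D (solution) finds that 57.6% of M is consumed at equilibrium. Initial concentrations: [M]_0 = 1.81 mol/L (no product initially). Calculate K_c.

Let X = conversion of M.
Concentrations: [M] = 1.81 − 1.81X; [D] = 5.43X.
At X = 0.576: [M] = 0.767, [D] = 3.13.
K_c = [D]^3 / ([M]) = 39.9 (mol/L)^2.

K_c = 39.9 (mol/L)^2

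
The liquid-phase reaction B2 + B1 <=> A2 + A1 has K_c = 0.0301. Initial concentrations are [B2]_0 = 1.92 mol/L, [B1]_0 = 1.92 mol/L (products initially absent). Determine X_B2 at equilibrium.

Let X = conversion of B2; extent ξ = 1.92·X mol/L.
Concentrations: [B2] = 1.92 − 1.92X; [B1] = 1.92 − 1.92X; [A2] = 1.92X; [A1] = 1.92X.
K_c = [A2] [A1] / ([B2] [B1]).
This equals 0.0301 at X = 0.148 (the root in 0 < X < 1).

X = 0.148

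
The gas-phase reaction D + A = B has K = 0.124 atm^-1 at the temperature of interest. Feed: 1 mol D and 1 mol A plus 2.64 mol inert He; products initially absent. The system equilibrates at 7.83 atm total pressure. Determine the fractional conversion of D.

Take 1 mol D as basis and let X be its fractional conversion, so ξ = X.
Moles: n_D = 1 − X; n_A = 1 − X; n_B = X; n_I = 2.64 (inert).
Summing: n_T = 4.64 − X.
y_i = n_i/n_T, p_i = y_i·P. K = p_B / (p_D p_A).
Setting this equal to 0.124 atm^-1 and taking the physical root (0 < X < 1) gives X = 0.155.

X = 0.155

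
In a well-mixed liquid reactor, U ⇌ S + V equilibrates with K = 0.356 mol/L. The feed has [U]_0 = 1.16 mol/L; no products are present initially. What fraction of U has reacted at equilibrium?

Let X = conversion of U; extent ξ = 1.16·X mol/L.
Concentrations: [U] = 1.16 − 1.16X; [S] = 1.16X; [V] = 1.16X.
K = [S] [V] / ([U]).
Setting equal to 0.356 and solving for X on (0,1) gives X = 0.421.

X = 0.421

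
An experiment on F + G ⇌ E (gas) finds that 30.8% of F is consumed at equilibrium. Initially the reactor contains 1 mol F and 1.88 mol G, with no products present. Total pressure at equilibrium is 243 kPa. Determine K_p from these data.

Basis: 1 mol F initially; let X = conversion of F. Extent ξ = X.
Mole table: n_F = 1 − X; n_G = 1.88 − X; n_E = X.
n_T = Σnᵢ = 2.88 − X.
At X = 0.308: n_F = 0.692, n_G = 1.57, n_E = 0.308, n_T = 2.57.
p_i = (n_i/n_T)·P. K_p = p_E / (p_F p_G) = 0.003 kPa^-1.

K_p = 0.003 kPa^-1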